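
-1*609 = -609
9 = 9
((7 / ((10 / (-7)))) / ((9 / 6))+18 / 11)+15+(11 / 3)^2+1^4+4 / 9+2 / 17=28.38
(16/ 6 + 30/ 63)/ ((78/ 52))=44/ 21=2.10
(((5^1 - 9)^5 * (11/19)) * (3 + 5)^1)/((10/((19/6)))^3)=-508288/3375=-150.60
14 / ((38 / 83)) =581 / 19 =30.58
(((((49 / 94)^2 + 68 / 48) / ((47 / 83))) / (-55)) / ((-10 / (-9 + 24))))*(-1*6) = -2786061 / 5710265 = -0.49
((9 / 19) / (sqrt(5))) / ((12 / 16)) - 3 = -3+ 12 * sqrt(5) / 95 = -2.72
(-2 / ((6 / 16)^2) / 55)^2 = 16384 / 245025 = 0.07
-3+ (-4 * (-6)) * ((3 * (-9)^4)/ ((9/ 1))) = 52485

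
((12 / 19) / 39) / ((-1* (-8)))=1 / 494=0.00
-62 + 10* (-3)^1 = -92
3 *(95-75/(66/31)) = 3945/22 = 179.32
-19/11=-1.73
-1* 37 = -37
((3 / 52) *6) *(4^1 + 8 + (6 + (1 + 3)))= 7.62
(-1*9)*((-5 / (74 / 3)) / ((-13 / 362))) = -24435 / 481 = -50.80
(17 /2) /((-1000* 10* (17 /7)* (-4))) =7 /80000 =0.00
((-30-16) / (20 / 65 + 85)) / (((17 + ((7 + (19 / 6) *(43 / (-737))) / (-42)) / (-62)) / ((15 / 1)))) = -103288545360 / 217123605397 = -0.48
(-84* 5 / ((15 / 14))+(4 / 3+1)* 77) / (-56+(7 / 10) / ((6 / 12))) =35 / 9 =3.89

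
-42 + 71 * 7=455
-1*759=-759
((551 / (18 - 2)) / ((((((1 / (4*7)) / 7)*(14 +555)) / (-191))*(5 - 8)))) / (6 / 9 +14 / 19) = 538.11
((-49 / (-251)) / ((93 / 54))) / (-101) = -882 / 785881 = -0.00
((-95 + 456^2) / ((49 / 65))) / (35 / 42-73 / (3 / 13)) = -27019330 / 30919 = -873.87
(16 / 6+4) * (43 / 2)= 430 / 3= 143.33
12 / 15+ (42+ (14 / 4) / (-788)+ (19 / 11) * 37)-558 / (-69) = 228853137 / 1993640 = 114.79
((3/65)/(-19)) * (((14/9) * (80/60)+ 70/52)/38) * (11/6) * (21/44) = -16807/87852960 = -0.00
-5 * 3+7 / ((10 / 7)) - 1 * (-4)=-61 / 10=-6.10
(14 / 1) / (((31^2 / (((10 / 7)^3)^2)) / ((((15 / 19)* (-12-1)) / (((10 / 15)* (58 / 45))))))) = -13162500000 / 8899491377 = -1.48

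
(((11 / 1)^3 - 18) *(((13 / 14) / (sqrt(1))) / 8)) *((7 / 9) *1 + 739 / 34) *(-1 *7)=-117588341 / 4896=-24017.23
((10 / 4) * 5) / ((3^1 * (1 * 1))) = 25 / 6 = 4.17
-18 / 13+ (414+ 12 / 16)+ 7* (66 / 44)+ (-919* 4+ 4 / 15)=-2536457 / 780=-3251.87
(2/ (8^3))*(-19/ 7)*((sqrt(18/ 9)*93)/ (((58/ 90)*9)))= -0.24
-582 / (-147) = 194 / 49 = 3.96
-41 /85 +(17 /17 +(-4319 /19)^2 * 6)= 9513433994 /30685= 310035.33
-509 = -509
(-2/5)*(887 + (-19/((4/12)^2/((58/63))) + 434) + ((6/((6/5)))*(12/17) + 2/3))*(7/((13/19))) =-15841934/3315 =-4778.86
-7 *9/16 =-63/16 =-3.94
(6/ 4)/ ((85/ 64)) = 96/ 85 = 1.13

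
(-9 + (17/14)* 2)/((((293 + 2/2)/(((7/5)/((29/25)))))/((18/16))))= -345/11368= -0.03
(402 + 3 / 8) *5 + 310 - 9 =18503 / 8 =2312.88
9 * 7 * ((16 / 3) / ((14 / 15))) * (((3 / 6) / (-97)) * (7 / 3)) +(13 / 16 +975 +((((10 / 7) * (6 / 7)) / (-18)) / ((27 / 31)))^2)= 23751534318301 / 24448595472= 971.49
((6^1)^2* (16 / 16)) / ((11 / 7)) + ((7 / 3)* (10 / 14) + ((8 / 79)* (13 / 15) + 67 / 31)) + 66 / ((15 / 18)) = 14281012 / 134695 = 106.02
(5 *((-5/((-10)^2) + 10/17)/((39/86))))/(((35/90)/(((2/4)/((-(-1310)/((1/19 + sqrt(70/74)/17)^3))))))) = 573626493/148635305135590 + 527781699 *sqrt(1295)/4920610891067690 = 0.00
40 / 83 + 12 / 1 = 1036 / 83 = 12.48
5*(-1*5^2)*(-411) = 51375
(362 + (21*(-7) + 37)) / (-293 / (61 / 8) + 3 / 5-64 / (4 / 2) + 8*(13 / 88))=-422730 / 115151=-3.67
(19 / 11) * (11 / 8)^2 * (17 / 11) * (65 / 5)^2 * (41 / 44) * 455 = 1018320485 / 2816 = 361619.49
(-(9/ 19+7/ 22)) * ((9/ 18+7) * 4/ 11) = -4965/ 2299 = -2.16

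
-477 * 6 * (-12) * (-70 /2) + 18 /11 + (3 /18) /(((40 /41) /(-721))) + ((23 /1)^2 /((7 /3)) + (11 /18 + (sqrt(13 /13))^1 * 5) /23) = -1532610816833 /1275120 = -1201934.58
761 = 761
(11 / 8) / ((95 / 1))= 11 / 760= 0.01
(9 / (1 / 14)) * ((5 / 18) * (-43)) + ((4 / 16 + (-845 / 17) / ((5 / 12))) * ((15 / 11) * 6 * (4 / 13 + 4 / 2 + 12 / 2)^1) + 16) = -23290609 / 2431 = -9580.67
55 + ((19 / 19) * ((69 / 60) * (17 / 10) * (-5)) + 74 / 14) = 14143 / 280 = 50.51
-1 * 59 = -59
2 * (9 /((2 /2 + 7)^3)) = 9 /256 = 0.04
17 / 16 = 1.06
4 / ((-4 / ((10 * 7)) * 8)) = -35 / 4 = -8.75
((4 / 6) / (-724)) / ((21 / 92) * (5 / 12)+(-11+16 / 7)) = 1288 / 12056229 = 0.00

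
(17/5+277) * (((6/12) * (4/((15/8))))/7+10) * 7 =19927.09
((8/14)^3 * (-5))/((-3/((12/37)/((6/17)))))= 10880/38073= 0.29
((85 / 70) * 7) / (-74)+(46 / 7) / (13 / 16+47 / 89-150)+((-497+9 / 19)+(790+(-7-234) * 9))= -7815841531859 / 4166925644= -1875.69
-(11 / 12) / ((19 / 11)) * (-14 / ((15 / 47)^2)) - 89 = -411827 / 25650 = -16.06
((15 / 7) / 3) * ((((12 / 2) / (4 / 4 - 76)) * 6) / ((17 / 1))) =-12 / 595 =-0.02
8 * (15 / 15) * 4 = 32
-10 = -10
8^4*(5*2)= 40960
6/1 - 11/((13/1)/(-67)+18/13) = -3359/1037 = -3.24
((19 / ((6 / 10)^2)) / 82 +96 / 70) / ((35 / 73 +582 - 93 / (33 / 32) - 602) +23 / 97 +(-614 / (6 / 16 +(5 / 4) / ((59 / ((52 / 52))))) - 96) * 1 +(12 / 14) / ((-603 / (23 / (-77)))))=-2938520659837 / 2559630808346160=-0.00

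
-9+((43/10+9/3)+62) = 603/10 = 60.30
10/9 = 1.11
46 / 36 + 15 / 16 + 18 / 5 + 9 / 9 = 6.82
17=17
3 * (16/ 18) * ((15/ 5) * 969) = 7752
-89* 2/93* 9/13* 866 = -462444/403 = -1147.50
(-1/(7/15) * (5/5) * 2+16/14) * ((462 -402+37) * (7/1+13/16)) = -133375/56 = -2381.70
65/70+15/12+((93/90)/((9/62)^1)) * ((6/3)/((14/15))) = 4393/252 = 17.43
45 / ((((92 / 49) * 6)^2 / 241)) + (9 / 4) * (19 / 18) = 2973613 / 33856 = 87.83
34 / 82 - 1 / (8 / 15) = -479 / 328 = -1.46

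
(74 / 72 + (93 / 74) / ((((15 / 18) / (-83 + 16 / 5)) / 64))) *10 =-256449359 / 3330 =-77011.82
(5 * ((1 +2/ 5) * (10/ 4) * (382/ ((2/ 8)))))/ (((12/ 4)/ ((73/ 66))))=976010/ 99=9858.69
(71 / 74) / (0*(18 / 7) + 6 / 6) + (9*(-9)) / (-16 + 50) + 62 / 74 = -368 / 629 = -0.59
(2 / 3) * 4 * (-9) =-24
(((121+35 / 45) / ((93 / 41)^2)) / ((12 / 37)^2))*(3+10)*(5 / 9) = 20492978545 / 12610242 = 1625.11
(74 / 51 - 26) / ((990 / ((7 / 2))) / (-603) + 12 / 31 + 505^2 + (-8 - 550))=-18202828 / 188684420571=-0.00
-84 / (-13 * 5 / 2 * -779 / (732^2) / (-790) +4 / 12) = -14222912256 / 56430001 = -252.05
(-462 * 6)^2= 7683984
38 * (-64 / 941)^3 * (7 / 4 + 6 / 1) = -77201408 / 833237621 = -0.09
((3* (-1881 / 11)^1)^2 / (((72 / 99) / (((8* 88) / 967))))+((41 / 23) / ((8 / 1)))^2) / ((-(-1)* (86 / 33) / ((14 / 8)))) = 1992314039164449 / 11262130688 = 176903.83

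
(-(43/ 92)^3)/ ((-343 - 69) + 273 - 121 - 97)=79507/ 277991616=0.00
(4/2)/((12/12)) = 2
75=75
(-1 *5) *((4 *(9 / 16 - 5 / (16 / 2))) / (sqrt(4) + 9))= 5 / 44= 0.11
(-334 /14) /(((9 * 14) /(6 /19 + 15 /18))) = -21877 /100548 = -0.22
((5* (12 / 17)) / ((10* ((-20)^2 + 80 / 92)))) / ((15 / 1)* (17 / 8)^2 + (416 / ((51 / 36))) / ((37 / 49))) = 27232 / 14123216745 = 0.00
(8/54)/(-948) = -1/6399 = -0.00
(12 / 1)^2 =144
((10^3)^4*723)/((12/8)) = 482000000000000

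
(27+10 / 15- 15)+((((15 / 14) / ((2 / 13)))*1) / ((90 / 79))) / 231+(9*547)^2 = 24235941.69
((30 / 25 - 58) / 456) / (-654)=0.00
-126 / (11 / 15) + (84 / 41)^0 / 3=-5659 / 33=-171.48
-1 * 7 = -7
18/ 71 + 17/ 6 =1315/ 426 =3.09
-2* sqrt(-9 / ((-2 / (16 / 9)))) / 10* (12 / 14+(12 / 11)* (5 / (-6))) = 8* sqrt(2) / 385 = 0.03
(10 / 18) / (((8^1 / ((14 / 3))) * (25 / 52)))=91 / 135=0.67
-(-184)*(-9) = -1656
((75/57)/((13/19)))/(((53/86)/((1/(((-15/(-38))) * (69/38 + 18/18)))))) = 620920/221169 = 2.81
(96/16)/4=3/2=1.50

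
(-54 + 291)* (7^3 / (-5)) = -81291 / 5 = -16258.20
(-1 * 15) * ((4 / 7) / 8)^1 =-15 / 14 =-1.07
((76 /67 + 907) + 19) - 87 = 56289 /67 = 840.13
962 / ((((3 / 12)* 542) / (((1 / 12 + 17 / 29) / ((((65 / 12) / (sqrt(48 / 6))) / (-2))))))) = -137936* sqrt(2) / 39295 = -4.96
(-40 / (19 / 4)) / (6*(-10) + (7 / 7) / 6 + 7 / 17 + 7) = 0.16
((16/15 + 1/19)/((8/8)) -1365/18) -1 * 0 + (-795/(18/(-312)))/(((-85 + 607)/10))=9385931/49590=189.27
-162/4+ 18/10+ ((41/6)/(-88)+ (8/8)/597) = -6790449/175120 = -38.78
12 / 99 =4 / 33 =0.12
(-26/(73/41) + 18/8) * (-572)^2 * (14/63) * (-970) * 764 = 437293777011520/657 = 665591745831.84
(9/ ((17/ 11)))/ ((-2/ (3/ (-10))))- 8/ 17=137/ 340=0.40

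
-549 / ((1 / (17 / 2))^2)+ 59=-158425 / 4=-39606.25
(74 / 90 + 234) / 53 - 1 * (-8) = 29647 / 2385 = 12.43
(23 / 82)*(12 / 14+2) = 230 / 287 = 0.80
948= 948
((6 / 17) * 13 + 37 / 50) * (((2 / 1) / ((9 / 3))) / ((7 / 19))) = 12293 / 1275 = 9.64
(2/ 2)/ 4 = 1/ 4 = 0.25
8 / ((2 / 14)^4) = 19208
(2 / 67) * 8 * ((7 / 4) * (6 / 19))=168 / 1273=0.13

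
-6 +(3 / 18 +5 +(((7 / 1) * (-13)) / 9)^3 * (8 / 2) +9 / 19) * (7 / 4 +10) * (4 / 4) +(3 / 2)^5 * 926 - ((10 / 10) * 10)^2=-9217464179 / 221616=-41592.05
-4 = -4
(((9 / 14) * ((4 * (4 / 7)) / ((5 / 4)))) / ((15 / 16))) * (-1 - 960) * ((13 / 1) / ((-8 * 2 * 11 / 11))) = 979.04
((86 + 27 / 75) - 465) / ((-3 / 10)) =18932 / 15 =1262.13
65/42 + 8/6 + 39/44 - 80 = -70439/924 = -76.23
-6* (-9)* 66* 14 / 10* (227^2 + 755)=1304381232 / 5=260876246.40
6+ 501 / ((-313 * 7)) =12645 / 2191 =5.77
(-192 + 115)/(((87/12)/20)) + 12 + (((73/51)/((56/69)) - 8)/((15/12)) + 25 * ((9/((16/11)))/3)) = -153.84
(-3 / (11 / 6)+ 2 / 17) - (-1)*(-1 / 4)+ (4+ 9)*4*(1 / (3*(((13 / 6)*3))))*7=37919 / 2244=16.90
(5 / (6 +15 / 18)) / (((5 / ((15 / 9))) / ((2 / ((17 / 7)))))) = 140 / 697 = 0.20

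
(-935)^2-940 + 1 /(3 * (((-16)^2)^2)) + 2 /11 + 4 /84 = 13220504404045 /15138816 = 873285.23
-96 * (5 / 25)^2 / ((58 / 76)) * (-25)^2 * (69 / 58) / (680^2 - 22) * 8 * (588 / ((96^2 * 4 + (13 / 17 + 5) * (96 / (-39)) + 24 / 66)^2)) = -14462367119200 / 515977030996595770409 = -0.00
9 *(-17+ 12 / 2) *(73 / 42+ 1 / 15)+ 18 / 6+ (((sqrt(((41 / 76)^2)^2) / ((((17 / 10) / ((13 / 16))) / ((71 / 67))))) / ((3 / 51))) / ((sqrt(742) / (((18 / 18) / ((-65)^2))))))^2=-5278562888652719388719 / 30047930568975155200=-175.67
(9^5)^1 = 59049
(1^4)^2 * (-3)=-3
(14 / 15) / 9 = 14 / 135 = 0.10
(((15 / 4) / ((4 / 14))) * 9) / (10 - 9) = 945 / 8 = 118.12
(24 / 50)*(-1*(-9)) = 108 / 25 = 4.32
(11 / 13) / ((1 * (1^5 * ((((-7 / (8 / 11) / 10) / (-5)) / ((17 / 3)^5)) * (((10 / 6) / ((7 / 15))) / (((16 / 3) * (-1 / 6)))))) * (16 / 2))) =-22717712 / 28431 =-799.05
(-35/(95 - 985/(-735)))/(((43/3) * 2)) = -15435/1217932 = -0.01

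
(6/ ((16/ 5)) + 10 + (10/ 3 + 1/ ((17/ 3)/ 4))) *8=6493/ 51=127.31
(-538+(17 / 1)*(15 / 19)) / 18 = -9967 / 342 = -29.14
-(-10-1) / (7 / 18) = 198 / 7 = 28.29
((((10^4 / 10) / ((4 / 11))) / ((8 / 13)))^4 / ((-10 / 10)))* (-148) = 3777338680908203125 / 64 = 59020916889190673.83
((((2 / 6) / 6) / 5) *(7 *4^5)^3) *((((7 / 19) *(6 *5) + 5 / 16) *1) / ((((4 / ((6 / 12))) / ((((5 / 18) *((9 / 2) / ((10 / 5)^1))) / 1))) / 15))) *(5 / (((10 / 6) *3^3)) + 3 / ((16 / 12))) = 66014756864000 / 513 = 128683736577.00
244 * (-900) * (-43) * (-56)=-528796800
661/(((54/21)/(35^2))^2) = 48603743125/324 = 150011552.85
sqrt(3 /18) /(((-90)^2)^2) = 0.00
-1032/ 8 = -129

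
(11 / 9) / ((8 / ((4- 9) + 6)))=11 / 72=0.15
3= 3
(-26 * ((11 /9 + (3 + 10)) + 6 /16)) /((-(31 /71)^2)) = 68875183 /34596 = 1990.84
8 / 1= 8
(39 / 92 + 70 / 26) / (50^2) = 3727 / 2990000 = 0.00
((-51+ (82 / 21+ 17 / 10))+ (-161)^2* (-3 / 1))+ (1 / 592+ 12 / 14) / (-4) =-19346332777 / 248640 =-77808.61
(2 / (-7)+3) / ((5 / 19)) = 361 / 35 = 10.31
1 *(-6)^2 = 36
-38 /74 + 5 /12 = -43 /444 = -0.10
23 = 23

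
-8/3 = -2.67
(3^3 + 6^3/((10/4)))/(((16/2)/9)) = 5103/40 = 127.58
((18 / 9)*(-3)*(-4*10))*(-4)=-960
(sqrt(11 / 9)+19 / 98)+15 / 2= sqrt(11) / 3+377 / 49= 8.80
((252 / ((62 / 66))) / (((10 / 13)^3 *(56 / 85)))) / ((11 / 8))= 1008423 / 1550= 650.60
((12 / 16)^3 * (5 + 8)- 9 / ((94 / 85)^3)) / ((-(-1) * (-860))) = 7775127 / 5714417920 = 0.00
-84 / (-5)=84 / 5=16.80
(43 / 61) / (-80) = -43 / 4880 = -0.01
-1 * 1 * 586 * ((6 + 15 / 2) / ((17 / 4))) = -31644 / 17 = -1861.41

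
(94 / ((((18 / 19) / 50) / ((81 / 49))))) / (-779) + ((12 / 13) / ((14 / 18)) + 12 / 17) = -3833814 / 443989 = -8.63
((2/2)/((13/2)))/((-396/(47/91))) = -47/234234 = -0.00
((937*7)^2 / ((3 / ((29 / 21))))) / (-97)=-178227707 / 873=-204155.45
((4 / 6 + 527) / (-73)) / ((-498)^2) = -1583 / 54312876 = -0.00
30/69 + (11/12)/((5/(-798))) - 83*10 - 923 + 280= -372339/230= -1618.87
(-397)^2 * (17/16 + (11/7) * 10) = 296147311/112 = 2644172.42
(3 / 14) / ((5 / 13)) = 39 / 70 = 0.56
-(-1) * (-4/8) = -1/2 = -0.50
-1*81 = -81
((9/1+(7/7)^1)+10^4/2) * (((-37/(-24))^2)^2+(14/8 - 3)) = 1218633235/55296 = 22038.36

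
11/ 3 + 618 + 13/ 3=626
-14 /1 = -14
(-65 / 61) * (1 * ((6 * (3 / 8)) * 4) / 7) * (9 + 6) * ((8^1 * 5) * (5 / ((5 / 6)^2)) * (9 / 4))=-5686200 / 427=-13316.63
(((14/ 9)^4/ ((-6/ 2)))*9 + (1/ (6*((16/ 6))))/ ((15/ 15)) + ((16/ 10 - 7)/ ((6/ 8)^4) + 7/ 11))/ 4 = -65306899/ 7698240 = -8.48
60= 60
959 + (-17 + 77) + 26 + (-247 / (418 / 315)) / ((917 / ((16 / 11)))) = 16559615 / 15851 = 1044.70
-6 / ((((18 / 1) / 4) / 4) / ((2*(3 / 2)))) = -16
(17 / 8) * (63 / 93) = 357 / 248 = 1.44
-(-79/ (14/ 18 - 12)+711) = -72522/ 101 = -718.04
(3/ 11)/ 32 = 3/ 352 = 0.01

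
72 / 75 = 24 / 25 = 0.96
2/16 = 1/8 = 0.12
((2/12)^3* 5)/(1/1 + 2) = 5/648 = 0.01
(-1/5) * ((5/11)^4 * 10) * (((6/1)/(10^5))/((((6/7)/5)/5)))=-35/234256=-0.00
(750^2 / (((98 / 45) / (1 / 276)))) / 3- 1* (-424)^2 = -404511979 / 2254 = -179464.05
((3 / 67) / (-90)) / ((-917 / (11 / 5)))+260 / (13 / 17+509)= 2909582309 / 5704611150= 0.51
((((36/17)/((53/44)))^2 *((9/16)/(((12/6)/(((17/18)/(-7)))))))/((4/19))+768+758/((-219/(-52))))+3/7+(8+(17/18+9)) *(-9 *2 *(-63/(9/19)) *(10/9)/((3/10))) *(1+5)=209863402955984/219616047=955592.30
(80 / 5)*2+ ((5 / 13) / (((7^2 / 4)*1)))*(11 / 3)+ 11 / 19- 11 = 787690 / 36309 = 21.69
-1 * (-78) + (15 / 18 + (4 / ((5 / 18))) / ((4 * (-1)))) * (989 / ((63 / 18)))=-73897 / 105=-703.78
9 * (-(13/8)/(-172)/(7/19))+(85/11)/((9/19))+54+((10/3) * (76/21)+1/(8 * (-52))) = 56889081/688688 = 82.61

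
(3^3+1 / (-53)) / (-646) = -0.04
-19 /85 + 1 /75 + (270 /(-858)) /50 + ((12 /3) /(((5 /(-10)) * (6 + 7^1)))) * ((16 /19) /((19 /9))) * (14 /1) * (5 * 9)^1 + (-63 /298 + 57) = -961831730026 /9807079425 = -98.08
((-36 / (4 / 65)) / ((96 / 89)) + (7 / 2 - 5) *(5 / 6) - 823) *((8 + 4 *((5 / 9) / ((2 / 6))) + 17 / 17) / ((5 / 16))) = -685119 / 10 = -68511.90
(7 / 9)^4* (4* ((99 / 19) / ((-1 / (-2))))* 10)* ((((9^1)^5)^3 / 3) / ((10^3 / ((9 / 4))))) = 22377739463999073 / 950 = 23555515225262.18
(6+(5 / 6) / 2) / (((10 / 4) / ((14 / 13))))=539 / 195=2.76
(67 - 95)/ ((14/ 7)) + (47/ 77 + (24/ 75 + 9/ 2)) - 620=-2419993/ 3850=-628.57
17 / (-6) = -17 / 6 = -2.83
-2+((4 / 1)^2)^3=4094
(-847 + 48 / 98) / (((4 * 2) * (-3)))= 41479 / 1176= 35.27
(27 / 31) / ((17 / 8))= 216 / 527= 0.41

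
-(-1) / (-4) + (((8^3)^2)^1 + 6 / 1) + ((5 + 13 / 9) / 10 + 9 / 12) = 23593603 / 90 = 262151.14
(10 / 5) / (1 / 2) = 4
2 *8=16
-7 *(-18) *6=756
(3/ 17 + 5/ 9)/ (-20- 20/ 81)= -126/ 3485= -0.04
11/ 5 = 2.20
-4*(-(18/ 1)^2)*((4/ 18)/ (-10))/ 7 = -144/ 35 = -4.11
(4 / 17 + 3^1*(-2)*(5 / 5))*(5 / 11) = -490 / 187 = -2.62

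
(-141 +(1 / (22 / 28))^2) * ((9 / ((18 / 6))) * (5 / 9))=-84325 / 363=-232.30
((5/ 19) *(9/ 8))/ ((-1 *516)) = -15/ 26144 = -0.00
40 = 40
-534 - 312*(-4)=714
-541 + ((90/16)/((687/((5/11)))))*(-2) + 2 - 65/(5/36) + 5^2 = -9894707/10076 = -982.01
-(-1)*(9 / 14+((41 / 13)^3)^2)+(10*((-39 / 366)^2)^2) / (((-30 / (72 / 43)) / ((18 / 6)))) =19809453104800912639 / 20116200215362069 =984.75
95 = 95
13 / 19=0.68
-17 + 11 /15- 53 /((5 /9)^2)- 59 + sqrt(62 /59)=-18524 /75 + sqrt(3658) /59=-245.96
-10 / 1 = -10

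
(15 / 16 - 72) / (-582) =0.12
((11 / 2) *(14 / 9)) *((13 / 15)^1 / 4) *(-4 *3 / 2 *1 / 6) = -1001 / 540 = -1.85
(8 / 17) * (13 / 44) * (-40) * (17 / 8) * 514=-66820 / 11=-6074.55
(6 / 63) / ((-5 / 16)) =-32 / 105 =-0.30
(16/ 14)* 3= 24/ 7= 3.43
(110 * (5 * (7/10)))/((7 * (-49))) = -55/49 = -1.12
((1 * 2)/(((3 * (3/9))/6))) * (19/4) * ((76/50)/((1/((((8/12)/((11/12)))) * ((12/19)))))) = 10944/275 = 39.80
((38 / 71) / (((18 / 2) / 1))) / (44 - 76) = -19 / 10224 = -0.00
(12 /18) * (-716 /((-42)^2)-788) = -695374 /1323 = -525.60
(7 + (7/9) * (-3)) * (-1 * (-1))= 14/3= 4.67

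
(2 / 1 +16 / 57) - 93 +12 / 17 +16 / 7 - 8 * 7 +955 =5502860 / 6783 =811.27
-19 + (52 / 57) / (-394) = -213377 / 11229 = -19.00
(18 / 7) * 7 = 18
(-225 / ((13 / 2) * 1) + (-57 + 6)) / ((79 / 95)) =-105735 / 1027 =-102.96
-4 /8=-1 /2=-0.50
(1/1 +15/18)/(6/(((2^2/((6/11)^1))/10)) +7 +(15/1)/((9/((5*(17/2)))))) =121/5677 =0.02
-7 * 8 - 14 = -70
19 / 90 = 0.21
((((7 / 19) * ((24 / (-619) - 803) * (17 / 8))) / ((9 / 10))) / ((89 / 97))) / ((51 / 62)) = -925.55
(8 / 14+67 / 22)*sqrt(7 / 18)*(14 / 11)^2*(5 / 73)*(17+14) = 604345*sqrt(14) / 291489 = 7.76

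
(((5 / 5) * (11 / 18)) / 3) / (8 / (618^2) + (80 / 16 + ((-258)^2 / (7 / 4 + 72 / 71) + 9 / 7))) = 641261005 / 75829351951932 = 0.00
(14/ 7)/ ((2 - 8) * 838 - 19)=-2/ 5047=-0.00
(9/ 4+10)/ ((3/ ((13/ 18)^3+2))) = 679189/ 69984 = 9.70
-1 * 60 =-60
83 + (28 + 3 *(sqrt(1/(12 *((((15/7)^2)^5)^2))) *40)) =1129900996 *sqrt(3)/115330078125 + 111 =111.02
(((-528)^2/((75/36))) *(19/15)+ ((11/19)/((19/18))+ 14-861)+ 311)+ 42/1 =7626450824/45125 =169007.22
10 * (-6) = -60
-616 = -616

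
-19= -19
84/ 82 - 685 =-28043/ 41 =-683.98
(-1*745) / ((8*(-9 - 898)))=745 / 7256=0.10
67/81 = 0.83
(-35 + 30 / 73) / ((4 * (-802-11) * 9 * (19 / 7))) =17675 / 40594716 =0.00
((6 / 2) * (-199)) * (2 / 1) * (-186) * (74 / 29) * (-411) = -6754462776 / 29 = -232912509.52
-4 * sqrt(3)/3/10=-2 * sqrt(3)/15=-0.23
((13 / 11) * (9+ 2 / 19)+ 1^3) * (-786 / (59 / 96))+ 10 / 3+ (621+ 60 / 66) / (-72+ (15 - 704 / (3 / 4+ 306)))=-40501051928911 / 2691425715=-15048.18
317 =317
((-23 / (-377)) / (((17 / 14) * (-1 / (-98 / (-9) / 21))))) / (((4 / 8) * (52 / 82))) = -0.08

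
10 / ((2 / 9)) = 45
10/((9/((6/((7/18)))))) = 120/7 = 17.14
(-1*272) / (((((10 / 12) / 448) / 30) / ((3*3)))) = -39481344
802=802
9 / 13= 0.69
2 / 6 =1 / 3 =0.33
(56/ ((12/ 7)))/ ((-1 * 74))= -49/ 111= -0.44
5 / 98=0.05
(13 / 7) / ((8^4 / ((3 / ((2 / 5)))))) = 195 / 57344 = 0.00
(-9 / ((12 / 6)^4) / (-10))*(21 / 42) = 9 / 320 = 0.03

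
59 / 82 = 0.72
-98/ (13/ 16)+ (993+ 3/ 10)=113449/ 130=872.68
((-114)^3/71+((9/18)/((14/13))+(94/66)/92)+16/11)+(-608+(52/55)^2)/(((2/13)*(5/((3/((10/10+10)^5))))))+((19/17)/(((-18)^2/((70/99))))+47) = -14367668194185911500877/690159514032623250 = -20817.89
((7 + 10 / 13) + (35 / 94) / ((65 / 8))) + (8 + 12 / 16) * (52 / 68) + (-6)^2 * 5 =8081345 / 41548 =194.51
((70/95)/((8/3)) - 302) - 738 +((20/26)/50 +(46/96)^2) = -2957774269/2845440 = -1039.48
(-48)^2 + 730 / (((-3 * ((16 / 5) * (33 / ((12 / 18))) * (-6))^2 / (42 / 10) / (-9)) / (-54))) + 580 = 66988313 / 23232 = 2883.45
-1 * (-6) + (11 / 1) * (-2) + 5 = -11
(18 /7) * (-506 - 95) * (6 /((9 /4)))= -28848 /7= -4121.14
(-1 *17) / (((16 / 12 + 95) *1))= -3 / 17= -0.18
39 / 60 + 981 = 19633 / 20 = 981.65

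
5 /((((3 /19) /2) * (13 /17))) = 3230 /39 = 82.82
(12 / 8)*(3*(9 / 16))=81 / 32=2.53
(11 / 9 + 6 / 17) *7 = 1687 / 153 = 11.03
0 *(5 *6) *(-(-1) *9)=0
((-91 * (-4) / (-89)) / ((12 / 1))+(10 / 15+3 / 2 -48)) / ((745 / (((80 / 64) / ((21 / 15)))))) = -41095 / 742616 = -0.06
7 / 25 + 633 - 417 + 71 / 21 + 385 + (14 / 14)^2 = 317972 / 525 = 605.66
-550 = -550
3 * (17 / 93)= 17 / 31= 0.55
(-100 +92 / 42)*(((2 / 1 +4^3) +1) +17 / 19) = -883220 / 133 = -6640.75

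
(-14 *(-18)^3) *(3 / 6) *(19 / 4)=193914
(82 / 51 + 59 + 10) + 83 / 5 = 22238 / 255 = 87.21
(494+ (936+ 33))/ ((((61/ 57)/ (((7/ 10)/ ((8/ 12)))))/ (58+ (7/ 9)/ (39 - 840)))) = 16271279717/ 195444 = 83252.90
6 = 6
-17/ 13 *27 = -459/ 13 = -35.31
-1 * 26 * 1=-26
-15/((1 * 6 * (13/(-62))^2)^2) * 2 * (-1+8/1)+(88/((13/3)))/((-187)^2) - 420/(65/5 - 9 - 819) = -133970349311180/44398959891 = -3017.42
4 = 4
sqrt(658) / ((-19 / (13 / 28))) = -0.63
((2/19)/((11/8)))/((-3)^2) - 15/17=-27943/31977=-0.87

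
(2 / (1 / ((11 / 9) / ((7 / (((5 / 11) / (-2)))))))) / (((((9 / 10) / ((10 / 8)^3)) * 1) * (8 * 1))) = -3125 / 145152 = -0.02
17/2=8.50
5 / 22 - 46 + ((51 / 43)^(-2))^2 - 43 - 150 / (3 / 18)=-147088203731 / 148834422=-988.27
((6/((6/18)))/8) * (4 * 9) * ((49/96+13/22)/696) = 10467/81664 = 0.13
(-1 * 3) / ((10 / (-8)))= 12 / 5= 2.40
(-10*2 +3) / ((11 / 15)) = -255 / 11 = -23.18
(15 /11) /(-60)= -0.02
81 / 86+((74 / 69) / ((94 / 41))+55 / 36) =4915435 / 1673388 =2.94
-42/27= -14/9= -1.56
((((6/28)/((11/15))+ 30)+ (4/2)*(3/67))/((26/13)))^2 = 98269083441/425844496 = 230.76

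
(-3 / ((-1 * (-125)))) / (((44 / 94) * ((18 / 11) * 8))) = -47 / 12000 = -0.00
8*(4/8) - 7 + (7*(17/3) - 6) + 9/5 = 487/15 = 32.47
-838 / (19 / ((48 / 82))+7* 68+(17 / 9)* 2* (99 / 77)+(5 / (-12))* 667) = -140784 / 39547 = -3.56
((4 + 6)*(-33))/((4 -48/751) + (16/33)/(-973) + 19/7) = -7957573470/160354091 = -49.63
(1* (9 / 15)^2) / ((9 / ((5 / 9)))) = 1 / 45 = 0.02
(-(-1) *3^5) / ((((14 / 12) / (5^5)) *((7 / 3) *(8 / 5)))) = 34171875 / 196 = 174346.30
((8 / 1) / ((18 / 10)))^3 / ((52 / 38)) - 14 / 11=6555322 / 104247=62.88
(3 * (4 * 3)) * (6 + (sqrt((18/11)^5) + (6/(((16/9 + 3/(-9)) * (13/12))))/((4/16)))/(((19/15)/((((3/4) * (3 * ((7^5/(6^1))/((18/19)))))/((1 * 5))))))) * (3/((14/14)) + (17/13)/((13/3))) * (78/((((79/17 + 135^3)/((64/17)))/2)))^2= 3024374939615232 * sqrt(22)/582130237589747099 + 8068003404447744/73914357740546401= 0.13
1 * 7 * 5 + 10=45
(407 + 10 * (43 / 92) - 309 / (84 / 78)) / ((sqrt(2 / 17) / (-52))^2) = 461610656 / 161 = 2867146.93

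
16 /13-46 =-582 /13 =-44.77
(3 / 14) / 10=3 / 140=0.02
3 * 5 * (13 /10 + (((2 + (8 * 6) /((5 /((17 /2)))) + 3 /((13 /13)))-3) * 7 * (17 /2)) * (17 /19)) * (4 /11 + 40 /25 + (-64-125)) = -1373900859 /110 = -12490007.81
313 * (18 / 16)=2817 / 8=352.12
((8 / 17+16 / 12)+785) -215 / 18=237107 / 306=774.86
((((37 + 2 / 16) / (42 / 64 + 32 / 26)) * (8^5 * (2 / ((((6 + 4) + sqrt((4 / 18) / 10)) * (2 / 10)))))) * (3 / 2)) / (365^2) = 2484338688 / 342191077- 414056448 * sqrt(5) / 8554776925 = 7.15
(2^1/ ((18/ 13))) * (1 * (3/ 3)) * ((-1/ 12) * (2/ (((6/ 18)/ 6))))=-13/ 3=-4.33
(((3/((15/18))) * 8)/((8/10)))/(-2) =-18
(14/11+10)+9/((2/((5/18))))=551/44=12.52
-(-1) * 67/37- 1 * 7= -192/37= -5.19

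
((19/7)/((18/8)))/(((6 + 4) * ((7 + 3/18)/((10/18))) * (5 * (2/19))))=722/40635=0.02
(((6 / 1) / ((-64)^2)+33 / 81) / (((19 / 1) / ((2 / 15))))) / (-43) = -22609 / 338826240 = -0.00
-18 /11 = -1.64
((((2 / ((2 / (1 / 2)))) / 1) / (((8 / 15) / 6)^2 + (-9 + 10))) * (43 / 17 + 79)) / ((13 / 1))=1403325 / 451061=3.11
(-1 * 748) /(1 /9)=-6732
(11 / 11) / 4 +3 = 13 / 4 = 3.25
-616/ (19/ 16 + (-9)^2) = -9856/ 1315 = -7.50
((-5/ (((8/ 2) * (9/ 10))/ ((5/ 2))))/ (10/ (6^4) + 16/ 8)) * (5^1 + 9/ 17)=-211500/ 22117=-9.56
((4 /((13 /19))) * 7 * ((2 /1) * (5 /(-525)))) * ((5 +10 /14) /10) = -608 /1365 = -0.45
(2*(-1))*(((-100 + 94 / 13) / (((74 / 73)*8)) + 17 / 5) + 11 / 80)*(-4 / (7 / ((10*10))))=-3040670 / 3367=-903.08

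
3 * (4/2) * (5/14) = 15/7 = 2.14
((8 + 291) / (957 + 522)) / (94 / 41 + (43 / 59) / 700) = 506296700 / 5744381277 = 0.09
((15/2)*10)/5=15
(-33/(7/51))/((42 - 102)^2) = -187/2800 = -0.07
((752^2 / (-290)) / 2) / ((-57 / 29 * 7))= 141376 / 1995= 70.87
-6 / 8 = -3 / 4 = -0.75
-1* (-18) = 18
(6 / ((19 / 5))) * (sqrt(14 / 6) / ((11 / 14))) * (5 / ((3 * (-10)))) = -70 * sqrt(21) / 627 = -0.51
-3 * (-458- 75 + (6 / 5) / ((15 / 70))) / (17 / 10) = 930.71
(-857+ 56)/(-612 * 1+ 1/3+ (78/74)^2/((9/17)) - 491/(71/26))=233569197/230178178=1.01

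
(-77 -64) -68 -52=-261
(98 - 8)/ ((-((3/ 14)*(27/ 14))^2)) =-384160/ 729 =-526.97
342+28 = 370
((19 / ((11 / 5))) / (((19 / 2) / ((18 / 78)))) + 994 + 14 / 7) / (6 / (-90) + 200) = 2136870 / 428857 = 4.98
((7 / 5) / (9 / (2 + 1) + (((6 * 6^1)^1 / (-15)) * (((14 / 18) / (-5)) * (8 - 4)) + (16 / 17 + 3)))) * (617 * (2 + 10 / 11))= 17621520 / 59147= 297.93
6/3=2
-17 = -17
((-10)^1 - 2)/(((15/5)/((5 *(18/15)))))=-24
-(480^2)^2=-53084160000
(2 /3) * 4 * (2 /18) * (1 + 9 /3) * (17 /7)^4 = 2672672 /64827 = 41.23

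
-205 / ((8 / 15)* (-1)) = 3075 / 8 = 384.38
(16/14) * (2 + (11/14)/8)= 235/98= 2.40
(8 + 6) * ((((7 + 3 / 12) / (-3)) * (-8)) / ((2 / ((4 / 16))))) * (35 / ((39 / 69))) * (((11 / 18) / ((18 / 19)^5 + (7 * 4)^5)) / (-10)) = -80926343617 / 10878339262752000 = -0.00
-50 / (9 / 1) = -50 / 9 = -5.56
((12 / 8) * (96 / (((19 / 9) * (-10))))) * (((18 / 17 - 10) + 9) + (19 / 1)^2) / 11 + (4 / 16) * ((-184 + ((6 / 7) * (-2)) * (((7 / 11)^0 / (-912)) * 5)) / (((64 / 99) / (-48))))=2309066703 / 723520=3191.43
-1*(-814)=814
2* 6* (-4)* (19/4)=-228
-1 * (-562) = 562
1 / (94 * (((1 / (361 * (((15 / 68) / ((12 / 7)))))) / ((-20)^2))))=315875 / 1598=197.67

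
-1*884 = -884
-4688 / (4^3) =-293 / 4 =-73.25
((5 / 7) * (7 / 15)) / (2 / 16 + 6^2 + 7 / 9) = 24 / 2657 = 0.01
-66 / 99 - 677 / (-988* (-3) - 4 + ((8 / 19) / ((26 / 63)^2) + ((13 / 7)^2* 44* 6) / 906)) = -189066581255 / 211220549094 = -0.90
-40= -40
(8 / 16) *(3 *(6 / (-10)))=-9 / 10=-0.90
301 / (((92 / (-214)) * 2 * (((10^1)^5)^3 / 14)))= -225449 / 46000000000000000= -0.00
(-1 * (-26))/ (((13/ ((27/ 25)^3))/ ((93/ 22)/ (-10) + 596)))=1500.51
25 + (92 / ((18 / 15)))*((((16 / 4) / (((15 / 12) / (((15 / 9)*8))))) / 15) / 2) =3619 / 27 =134.04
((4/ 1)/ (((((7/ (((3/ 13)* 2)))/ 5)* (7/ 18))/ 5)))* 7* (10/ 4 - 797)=-1225800/ 13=-94292.31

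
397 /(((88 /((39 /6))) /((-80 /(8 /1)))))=-25805 /88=-293.24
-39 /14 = -2.79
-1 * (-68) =68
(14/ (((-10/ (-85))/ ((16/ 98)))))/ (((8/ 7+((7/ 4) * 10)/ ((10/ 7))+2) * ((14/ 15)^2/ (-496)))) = -718.67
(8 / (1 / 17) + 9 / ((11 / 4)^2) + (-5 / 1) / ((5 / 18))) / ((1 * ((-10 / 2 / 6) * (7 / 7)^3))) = -143.03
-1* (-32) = 32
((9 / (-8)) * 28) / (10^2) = -0.32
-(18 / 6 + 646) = -649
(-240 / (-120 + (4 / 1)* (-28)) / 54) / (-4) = -5 / 1044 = -0.00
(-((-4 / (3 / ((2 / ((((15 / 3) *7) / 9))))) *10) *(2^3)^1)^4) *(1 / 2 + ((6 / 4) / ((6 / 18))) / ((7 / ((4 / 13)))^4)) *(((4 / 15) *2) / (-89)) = 397625099072569344 / 14653714841129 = 27134.76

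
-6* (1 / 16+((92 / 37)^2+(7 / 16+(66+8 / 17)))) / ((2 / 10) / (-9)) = 459673515 / 23273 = 19751.36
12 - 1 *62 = -50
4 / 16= 1 / 4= 0.25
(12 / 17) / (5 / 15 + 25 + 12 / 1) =9 / 476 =0.02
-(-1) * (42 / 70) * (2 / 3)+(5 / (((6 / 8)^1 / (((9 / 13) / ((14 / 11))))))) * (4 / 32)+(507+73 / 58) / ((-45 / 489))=-874388903 / 158340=-5522.22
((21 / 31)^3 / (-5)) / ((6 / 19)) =-58653 / 297910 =-0.20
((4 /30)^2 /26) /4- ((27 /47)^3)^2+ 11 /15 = 43987203116089 /63058409674650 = 0.70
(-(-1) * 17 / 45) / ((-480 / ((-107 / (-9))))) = -1819 / 194400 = -0.01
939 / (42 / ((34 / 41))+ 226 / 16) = 127704 / 8809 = 14.50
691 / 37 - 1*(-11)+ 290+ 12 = 12272 / 37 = 331.68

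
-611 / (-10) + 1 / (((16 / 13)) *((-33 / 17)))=160199 / 2640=60.68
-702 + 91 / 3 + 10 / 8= -8045 / 12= -670.42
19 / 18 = 1.06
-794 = -794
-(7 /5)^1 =-7 /5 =-1.40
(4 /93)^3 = 0.00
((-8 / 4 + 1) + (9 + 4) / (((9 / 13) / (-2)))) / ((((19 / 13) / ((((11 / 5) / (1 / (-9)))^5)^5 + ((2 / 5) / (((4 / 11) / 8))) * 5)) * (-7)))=-350875215224955108853142384643591271171330253614210489 / 356733798980712890625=-983577155367679273439044600000000.00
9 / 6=3 / 2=1.50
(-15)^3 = -3375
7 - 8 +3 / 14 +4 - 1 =31 / 14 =2.21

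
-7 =-7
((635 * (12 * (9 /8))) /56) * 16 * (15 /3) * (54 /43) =15379.24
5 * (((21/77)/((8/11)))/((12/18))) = 45/16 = 2.81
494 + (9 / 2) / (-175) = 172891 / 350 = 493.97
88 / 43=2.05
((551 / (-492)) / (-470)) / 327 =551 / 75615480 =0.00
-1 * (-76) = 76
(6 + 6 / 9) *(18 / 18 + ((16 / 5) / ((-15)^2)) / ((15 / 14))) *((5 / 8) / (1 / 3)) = 17099 / 1350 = 12.67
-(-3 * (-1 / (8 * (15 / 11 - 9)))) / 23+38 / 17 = 195963 / 87584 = 2.24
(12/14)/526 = 3/1841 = 0.00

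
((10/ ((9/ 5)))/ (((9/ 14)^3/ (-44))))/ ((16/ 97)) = -36598100/ 6561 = -5578.13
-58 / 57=-1.02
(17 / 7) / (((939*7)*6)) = 17 / 276066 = 0.00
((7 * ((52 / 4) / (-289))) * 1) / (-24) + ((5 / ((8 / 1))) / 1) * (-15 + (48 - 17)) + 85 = 659011 / 6936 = 95.01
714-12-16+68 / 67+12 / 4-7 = 45762 / 67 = 683.01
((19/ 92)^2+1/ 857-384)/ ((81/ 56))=-6498526979/ 24481062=-265.45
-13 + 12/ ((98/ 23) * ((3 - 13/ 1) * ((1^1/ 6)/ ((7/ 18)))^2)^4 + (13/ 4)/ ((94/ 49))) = -651601998863/ 51062395499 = -12.76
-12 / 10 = -6 / 5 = -1.20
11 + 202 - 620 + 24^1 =-383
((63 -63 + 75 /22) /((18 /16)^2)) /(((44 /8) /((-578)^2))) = 534534400 /3267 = 163616.28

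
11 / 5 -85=-414 / 5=-82.80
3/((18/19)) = 19/6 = 3.17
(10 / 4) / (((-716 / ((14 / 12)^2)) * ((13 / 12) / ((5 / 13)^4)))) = -153125 / 1595074728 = -0.00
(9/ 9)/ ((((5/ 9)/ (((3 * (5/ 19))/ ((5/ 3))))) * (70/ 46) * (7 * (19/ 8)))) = 14904/ 442225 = 0.03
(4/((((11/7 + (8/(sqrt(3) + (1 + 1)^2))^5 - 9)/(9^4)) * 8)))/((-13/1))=118.30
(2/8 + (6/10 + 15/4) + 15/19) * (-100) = -10240/19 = -538.95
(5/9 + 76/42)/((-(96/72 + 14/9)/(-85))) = 12665/182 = 69.59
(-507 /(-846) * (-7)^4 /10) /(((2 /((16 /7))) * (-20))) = -57967 /7050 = -8.22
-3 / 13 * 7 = -21 / 13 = -1.62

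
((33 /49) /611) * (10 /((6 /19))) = 1045 /29939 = 0.03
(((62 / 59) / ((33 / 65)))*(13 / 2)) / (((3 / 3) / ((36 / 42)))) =52390 / 4543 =11.53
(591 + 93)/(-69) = -228/23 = -9.91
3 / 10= 0.30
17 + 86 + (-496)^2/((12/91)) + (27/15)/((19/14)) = 1865725.66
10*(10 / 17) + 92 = 97.88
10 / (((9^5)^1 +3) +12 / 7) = 35 / 206688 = 0.00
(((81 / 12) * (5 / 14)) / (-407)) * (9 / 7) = -1215 / 159544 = -0.01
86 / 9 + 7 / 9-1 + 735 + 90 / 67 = 149881 / 201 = 745.68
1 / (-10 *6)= -1 / 60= -0.02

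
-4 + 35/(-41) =-199/41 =-4.85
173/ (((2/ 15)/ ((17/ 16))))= 44115/ 32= 1378.59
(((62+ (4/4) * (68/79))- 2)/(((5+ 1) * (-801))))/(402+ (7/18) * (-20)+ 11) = -2404/76926171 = -0.00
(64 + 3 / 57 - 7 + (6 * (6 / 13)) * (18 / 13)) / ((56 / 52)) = 97754 / 1729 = 56.54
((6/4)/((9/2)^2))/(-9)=-0.01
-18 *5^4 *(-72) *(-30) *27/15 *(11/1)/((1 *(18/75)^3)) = -34804687500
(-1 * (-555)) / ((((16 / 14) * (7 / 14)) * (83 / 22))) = 42735 / 166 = 257.44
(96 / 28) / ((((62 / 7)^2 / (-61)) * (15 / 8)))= -6832 / 4805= -1.42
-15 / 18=-5 / 6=-0.83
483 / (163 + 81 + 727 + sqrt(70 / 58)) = 197113 / 396266 -7 * sqrt(1015) / 396266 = 0.50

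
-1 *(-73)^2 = -5329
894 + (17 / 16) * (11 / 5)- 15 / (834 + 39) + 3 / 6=20877977 / 23280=896.82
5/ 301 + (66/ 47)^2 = 1322201/ 664909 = 1.99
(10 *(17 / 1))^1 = 170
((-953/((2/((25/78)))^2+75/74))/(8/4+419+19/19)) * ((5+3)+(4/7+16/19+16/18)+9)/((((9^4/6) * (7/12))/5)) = -20367635125000/2381457303354339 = -0.01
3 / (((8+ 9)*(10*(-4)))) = -3 / 680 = -0.00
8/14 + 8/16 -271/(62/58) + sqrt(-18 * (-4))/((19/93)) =-109561/434 + 558 * sqrt(2)/19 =-210.91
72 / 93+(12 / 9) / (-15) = 956 / 1395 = 0.69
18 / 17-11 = -169 / 17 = -9.94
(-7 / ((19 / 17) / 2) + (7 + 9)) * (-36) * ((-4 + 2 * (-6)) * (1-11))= -380160 / 19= -20008.42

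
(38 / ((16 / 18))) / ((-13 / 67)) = -11457 / 52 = -220.33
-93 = -93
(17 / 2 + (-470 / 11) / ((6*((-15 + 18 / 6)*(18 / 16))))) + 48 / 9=14.36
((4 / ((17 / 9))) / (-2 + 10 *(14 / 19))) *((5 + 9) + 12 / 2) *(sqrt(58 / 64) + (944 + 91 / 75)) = 7464.56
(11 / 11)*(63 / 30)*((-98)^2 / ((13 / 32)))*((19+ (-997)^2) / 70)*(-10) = -458238955776 / 65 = -7049830088.86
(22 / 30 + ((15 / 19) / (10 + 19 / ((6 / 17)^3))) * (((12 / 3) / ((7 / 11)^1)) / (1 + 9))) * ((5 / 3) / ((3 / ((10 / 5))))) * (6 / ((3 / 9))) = 559762324 / 38107293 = 14.69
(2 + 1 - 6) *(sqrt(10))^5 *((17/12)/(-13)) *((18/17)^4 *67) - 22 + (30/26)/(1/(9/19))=-5299/247 + 175834800 *sqrt(10)/63869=8684.47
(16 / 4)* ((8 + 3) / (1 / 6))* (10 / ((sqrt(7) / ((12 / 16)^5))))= 236.79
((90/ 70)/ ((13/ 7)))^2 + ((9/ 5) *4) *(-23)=-139527/ 845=-165.12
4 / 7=0.57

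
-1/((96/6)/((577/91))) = -577/1456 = -0.40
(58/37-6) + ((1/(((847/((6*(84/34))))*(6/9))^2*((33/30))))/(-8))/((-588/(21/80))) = -3419661564835/771509017664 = -4.43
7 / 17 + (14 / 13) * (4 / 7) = 227 / 221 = 1.03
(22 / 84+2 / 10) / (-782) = -97 / 164220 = -0.00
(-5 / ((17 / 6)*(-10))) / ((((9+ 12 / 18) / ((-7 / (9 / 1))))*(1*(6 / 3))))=-7 / 986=-0.01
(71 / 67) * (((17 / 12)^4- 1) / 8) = 4457735 / 11114496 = 0.40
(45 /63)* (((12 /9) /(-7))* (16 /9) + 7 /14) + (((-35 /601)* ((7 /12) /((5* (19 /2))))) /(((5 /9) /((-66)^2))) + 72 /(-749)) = -5.59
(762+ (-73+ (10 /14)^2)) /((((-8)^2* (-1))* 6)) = -5631 /3136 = -1.80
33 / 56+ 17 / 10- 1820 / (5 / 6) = -610879 / 280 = -2181.71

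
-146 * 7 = -1022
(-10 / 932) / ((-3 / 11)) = 55 / 1398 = 0.04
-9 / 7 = -1.29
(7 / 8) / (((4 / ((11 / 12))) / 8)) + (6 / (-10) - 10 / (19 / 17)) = -36221 / 4560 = -7.94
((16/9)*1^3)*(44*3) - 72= 488/3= 162.67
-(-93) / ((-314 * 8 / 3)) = -279 / 2512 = -0.11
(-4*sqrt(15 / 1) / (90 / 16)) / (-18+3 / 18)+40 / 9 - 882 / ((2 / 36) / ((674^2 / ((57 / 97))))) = -2098716960056 / 171+64*sqrt(15) / 1605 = -12273198596.66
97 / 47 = 2.06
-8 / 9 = -0.89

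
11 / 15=0.73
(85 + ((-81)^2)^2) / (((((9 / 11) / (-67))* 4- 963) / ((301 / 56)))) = -240254.25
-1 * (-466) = 466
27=27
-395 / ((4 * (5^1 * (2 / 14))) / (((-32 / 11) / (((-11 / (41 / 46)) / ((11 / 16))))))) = -22673 / 1012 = -22.40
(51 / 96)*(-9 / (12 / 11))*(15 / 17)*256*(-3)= 2970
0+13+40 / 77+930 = 72651 / 77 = 943.52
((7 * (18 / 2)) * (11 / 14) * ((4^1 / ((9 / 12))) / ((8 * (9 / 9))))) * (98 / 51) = 1078 / 17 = 63.41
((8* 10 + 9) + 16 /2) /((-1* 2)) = -97 /2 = -48.50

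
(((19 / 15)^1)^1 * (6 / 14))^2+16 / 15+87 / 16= 6.80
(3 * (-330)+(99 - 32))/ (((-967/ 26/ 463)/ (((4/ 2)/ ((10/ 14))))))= 155555036/ 4835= 32172.71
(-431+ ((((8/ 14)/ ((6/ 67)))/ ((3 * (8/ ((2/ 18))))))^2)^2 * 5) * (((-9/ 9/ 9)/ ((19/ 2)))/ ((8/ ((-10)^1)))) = -57018983610335255/ 9048952467297792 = -6.30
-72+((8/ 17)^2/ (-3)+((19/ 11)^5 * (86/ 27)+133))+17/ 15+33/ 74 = 51833443372313/ 464971952610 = 111.48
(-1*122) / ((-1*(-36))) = -61 / 18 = -3.39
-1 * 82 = -82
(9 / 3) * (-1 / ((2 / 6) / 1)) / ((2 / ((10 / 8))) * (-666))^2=-25 / 3154176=-0.00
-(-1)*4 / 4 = 1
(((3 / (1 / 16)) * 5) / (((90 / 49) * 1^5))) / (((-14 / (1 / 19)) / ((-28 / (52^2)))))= 49 / 9633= 0.01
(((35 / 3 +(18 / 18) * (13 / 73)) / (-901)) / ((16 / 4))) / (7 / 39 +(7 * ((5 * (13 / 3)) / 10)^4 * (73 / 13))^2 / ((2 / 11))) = -9440001792 / 11854564980126466955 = -0.00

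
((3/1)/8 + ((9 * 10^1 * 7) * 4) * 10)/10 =201603/80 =2520.04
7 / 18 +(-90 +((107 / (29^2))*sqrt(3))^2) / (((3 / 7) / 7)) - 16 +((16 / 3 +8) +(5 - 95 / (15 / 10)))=-19476200813 / 12731058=-1529.82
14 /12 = 7 /6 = 1.17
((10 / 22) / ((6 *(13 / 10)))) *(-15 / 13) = -125 / 1859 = -0.07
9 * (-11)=-99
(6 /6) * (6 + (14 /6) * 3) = 13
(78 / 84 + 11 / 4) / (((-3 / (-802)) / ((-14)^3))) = -2698462.67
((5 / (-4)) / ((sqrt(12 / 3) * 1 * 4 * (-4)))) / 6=5 / 768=0.01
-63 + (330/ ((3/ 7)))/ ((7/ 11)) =1147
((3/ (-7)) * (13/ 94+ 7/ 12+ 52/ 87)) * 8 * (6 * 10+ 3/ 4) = -5243697/ 19082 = -274.80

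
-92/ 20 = -23/ 5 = -4.60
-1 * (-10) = 10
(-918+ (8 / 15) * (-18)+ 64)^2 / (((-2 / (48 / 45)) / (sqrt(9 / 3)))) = -149160992 * sqrt(3) / 375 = -688945.11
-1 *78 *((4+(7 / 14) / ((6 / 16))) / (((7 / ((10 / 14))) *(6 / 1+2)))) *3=-780 / 49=-15.92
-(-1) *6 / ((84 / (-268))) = -134 / 7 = -19.14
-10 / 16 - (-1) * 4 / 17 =-53 / 136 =-0.39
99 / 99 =1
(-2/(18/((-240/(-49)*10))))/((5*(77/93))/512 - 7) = 12697600/16313423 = 0.78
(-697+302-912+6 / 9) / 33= -3919 / 99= -39.59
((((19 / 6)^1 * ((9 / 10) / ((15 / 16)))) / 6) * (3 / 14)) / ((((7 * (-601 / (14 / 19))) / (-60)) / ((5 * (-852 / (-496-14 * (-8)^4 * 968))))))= 1278 / 14595526001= 0.00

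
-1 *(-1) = 1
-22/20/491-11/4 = -2.75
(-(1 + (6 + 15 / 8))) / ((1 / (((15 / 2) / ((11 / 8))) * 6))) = -3195 / 11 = -290.45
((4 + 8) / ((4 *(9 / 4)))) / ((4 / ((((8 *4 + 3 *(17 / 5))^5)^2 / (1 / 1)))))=174913992535407978606601 / 29296875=5970397611875259.00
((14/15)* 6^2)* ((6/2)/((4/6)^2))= 1134/5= 226.80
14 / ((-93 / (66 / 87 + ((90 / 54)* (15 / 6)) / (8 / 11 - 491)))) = -4927307 / 43634763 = -0.11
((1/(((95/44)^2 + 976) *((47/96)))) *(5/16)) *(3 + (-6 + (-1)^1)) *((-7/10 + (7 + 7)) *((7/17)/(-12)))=257488/216707177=0.00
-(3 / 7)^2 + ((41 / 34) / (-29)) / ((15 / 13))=-159227 / 724710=-0.22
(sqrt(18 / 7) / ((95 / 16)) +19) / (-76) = -1 / 4- 12*sqrt(14) / 12635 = -0.25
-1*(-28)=28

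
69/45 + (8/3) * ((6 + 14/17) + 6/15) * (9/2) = 4499/51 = 88.22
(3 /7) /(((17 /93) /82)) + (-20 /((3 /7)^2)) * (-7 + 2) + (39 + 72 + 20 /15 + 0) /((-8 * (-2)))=12744341 /17136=743.72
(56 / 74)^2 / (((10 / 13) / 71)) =361816 / 6845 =52.86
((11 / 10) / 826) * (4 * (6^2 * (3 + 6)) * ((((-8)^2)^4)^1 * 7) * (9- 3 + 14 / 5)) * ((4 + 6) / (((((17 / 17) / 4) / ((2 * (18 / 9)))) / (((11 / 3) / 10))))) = 154348239716352 / 1475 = 104642874383.97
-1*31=-31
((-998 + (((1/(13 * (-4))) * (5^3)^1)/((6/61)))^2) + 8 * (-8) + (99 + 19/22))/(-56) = 6.52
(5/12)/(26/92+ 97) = 23/5370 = 0.00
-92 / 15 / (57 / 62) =-5704 / 855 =-6.67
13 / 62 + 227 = 14087 / 62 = 227.21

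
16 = 16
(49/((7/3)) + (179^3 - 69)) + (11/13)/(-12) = 894705385/156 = 5735290.93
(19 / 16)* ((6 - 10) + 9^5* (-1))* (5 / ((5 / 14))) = -7854049 / 8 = -981756.12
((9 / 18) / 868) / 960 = 1 / 1666560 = 0.00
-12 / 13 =-0.92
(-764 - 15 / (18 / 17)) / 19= -4669 / 114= -40.96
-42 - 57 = -99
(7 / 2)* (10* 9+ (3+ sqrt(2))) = 7* sqrt(2) / 2+ 651 / 2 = 330.45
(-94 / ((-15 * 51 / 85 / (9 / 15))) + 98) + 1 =1579 / 15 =105.27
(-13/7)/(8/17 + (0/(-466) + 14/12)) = -1.13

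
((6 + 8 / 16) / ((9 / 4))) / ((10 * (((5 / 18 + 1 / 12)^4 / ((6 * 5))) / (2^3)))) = 8957952 / 2197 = 4077.36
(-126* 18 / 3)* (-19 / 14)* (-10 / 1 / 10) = -1026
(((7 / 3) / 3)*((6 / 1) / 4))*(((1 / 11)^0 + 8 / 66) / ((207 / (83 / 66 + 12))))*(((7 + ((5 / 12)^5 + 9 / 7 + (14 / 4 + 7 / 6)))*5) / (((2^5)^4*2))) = 3655565335625 / 1411612873813131264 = 0.00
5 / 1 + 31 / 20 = 131 / 20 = 6.55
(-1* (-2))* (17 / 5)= 34 / 5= 6.80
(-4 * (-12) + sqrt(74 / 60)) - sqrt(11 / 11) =sqrt(1110) / 30 + 47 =48.11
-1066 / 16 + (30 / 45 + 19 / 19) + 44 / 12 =-1471 / 24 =-61.29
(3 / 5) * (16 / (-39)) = -16 / 65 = -0.25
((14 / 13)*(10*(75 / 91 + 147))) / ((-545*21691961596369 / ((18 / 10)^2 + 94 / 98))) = -276788352 / 489494840094223852525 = -0.00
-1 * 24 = -24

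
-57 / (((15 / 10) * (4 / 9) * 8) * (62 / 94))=-16.20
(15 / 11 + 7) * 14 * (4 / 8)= 644 / 11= 58.55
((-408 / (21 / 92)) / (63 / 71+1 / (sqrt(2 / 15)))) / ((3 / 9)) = 940608 / 1327 -3710176 * sqrt(30) / 9289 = -1478.87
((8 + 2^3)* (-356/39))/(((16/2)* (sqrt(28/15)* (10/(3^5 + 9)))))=-2136* sqrt(105)/65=-336.73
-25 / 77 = -0.32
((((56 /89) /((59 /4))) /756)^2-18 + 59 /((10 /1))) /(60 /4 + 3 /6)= -2432186844569 /3115611247995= -0.78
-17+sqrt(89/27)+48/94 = -775/47+sqrt(267)/9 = -14.67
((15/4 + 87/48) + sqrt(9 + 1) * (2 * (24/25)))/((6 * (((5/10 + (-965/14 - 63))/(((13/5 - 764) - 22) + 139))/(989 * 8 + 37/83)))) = 219710681883/6108800 + 14811956082 * sqrt(10)/1193125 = 75224.11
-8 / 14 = -0.57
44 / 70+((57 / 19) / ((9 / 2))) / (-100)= 653 / 1050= 0.62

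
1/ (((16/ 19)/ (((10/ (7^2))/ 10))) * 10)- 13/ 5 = -4073/ 1568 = -2.60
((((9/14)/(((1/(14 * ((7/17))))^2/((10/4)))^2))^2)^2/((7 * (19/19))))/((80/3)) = 101048158468862909061455067890625/48661191875666868481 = 2076565628048.09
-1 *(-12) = 12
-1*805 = -805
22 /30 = 11 /15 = 0.73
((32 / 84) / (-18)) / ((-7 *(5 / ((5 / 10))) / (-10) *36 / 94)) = -94 / 11907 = -0.01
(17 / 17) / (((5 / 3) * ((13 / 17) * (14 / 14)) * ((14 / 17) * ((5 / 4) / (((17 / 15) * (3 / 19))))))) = 29478 / 216125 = 0.14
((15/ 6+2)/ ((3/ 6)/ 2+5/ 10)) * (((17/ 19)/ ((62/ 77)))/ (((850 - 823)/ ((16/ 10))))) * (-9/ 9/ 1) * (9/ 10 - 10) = 476476/ 132525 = 3.60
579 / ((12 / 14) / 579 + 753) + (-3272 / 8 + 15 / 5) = -412243601 / 1017305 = -405.23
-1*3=-3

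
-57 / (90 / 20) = -38 / 3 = -12.67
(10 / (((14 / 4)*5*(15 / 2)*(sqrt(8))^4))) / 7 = 1 / 5880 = 0.00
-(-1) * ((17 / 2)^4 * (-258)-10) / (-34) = 10774289 / 272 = 39611.36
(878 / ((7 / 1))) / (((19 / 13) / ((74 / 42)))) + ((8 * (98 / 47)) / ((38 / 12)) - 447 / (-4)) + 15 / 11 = 1557114863 / 5775924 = 269.59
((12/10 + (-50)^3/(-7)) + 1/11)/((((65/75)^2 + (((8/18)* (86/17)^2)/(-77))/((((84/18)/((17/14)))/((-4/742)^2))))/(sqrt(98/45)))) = 16554505493119461* sqrt(10)/1492002684589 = 35087.03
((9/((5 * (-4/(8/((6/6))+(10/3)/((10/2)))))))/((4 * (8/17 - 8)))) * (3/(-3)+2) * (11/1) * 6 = 21879/2560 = 8.55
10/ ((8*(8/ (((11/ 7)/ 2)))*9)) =55/ 4032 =0.01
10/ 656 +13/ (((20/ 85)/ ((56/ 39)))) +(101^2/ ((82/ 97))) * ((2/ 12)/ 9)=302.81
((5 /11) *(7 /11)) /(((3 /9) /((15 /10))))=315 /242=1.30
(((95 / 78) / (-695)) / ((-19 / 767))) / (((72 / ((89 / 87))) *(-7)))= -5251 / 36569232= -0.00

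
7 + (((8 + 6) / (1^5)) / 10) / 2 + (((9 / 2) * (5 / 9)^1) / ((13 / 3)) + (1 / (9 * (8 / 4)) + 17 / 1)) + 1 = 30809 / 1170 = 26.33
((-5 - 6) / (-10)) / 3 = 11 / 30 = 0.37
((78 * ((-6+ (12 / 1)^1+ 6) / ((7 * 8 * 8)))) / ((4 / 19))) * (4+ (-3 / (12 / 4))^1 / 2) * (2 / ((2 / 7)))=15561 / 64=243.14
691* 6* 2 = 8292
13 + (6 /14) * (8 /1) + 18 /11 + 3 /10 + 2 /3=43963 /2310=19.03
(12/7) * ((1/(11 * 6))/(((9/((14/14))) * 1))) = 2/693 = 0.00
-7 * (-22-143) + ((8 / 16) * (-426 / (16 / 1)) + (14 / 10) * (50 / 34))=311099 / 272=1143.75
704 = 704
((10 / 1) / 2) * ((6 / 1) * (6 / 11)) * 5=900 / 11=81.82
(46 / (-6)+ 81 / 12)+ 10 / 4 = 19 / 12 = 1.58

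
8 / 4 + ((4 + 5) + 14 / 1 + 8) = 33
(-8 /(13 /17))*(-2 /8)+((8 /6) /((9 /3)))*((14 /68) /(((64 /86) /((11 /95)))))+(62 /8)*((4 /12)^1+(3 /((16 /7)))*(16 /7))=86051483 /3023280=28.46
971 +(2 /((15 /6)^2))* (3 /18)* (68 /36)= 655493 /675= 971.10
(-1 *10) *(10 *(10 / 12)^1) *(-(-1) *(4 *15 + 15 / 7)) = -36250 / 7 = -5178.57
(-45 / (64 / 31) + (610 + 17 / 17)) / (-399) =-5387 / 3648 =-1.48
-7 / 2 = -3.50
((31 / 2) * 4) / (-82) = -0.76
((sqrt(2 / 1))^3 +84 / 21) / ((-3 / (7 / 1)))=-28 / 3 - 14 * sqrt(2) / 3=-15.93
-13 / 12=-1.08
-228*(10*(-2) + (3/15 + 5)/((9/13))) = 42712/15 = 2847.47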